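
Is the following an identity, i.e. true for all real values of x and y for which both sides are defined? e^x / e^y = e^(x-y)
Claim: e^x / e^y = e^(x-y).
Reasoning: 1/e^y = e^(-y), so e^x / e^y = e^x · e^(-y) = e^(x + (-y)) = e^(x-y) by the product rule for exponents.
So the two sides agree for all real values of x and y for which both sides are defined.

Conclusion: Yes, this is an identity.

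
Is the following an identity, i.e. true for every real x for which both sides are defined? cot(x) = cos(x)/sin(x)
Yes, this is an identity.

Claim: cot(x) = cos(x)/sin(x).
Reasoning: cot(x) is defined as 1/tan(x) = 1/(sin(x)/cos(x)) = cos(x)/sin(x), wherever sin(x) ≠ 0.
So the two sides agree for every real x for which both sides are defined.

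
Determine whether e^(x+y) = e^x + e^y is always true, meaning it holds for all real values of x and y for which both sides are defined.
Claim: e^(x+y) = e^x + e^y.
Test a specific point where both sides are defined: x = 4, y = 1.
LHS = e^(x+y) ≈ 148.4132
RHS = e^x + e^y ≈ 57.3164
Since 148.4132 ≠ 57.3164, the equation fails at this point, so it cannot hold for all real values of x and y for which both sides are defined.
The correct rule is e^(x+y) = e^x · e^y (a product, not a sum).

Conclusion: No, this is NOT an identity.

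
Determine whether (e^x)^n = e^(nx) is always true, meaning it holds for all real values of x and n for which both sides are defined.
Claim: (e^x)^n = e^(nx).
Reasoning: e^x is a positive real number, and for a positive base B and real exponent n, B^n = e^(n·ln B). With B = e^x, ln B = x, so (e^x)^n = e^(n·x).
So the two sides agree for all real values of x and n for which both sides are defined.

Conclusion: Yes, this is an identity.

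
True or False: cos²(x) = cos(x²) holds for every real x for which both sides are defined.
False.

Claim: cos²(x) = cos(x²).
Test a specific point where both sides are defined: x = -π/4.
LHS = cos²(x) ≈ 0.5000
RHS = cos(x²) ≈ 0.8157
Since 0.5000 ≠ 0.8157, the equation fails at this point, so it cannot hold for every real x for which both sides are defined.
cos²(x) means (cos x)², squaring the output; cos(x²) squares the input. These are different functions.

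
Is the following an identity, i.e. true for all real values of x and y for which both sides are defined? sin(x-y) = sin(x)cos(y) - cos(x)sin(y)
Yes, this is an identity.

Claim: sin(x-y) = sin(x)cos(y) - cos(x)sin(y).
Reasoning: Replace y by -y in sin(x+y) = sin(x)cos(y) + cos(x)sin(y) and use cos(-y) = cos(y), sin(-y) = -sin(y): sin(x-y) = sin(x)cos(y) - cos(x)sin(y).
So the two sides agree for all real values of x and y for which both sides are defined.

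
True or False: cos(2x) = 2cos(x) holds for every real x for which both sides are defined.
False.

Claim: cos(2x) = 2cos(x).
Test a specific point where both sides are defined: x = 3π/4.
LHS = cos(2x) ≈ 0.0000
RHS = 2cos(x) ≈ -1.4142
Since 0.0000 ≠ -1.4142, the equation fails at this point, so it cannot hold for every real x for which both sides are defined.
The correct double-angle formula is cos(2x) = cos²x - sin²x.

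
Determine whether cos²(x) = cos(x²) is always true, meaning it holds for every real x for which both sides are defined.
No, this is NOT an identity.

Claim: cos²(x) = cos(x²).
Test a specific point where both sides are defined: x = -π/2.
LHS = cos²(x) ≈ 0.0000
RHS = cos(x²) ≈ -0.7812
Since 0.0000 ≠ -0.7812, the equation fails at this point, so it cannot hold for every real x for which both sides are defined.
cos²(x) means (cos x)², squaring the output; cos(x²) squares the input. These are different functions.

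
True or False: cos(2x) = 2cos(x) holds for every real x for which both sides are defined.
Claim: cos(2x) = 2cos(x).
Test a specific point where both sides are defined: x = 2π/3.
LHS = cos(2x) ≈ -0.5000
RHS = 2cos(x) ≈ -1.0000
Since -0.5000 ≠ -1.0000, the equation fails at this point, so it cannot hold for every real x for which both sides are defined.
The correct double-angle formula is cos(2x) = cos²x - sin²x.

Conclusion: False.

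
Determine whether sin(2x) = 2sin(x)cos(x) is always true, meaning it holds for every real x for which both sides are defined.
Claim: sin(2x) = 2sin(x)cos(x).
Reasoning: Put y = x in the addition formula sin(x+y) = sin(x)cos(y) + cos(x)sin(y): sin(2x) = sin(x)cos(x) + cos(x)sin(x) = 2sin(x)cos(x).
So the two sides agree for every real x for which both sides are defined.

Conclusion: Yes, this is an identity.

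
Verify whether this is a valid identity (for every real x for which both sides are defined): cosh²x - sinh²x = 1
Yes, this is an identity.

Claim: cosh²x - sinh²x = 1.
Reasoning: With cosh(x) = (e^x + e^-x)/2 and sinh(x) = (e^x - e^-x)/2: cosh²x = (e^(2x) + 2 + e^(-2x))/4 and sinh²x = (e^(2x) - 2 + e^(-2x))/4. Subtracting leaves 4/4 = 1.
So the two sides agree for every real x for which both sides are defined.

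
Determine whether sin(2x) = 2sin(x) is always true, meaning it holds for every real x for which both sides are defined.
Claim: sin(2x) = 2sin(x).
Test a specific point where both sides are defined: x = π/3.
LHS = sin(2x) ≈ 0.8660
RHS = 2sin(x) ≈ 1.7321
Since 0.8660 ≠ 1.7321, the equation fails at this point, so it cannot hold for every real x for which both sides are defined.
The correct double-angle formula is sin(2x) = 2sin(x)cos(x).

Conclusion: No, this is NOT an identity.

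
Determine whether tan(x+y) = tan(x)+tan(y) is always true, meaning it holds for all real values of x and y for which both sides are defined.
Claim: tan(x+y) = tan(x)+tan(y).
Test a specific point where both sides are defined: x = -π/3, y = π/4.
LHS = tan(x+y) ≈ -0.2679
RHS = tan(x)+tan(y) ≈ -0.7321
Since -0.2679 ≠ -0.7321, the equation fails at this point, so it cannot hold for all real values of x and y for which both sides are defined.
The correct formula is tan(x+y) = (tan(x) + tan(y))/(1 - tan(x)tan(y)).

Conclusion: No, this is NOT an identity.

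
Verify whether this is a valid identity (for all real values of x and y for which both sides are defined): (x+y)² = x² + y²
No, this is NOT an identity.

Claim: (x+y)² = x² + y².
Test a specific point where both sides are defined: x = 2, y = 1/2.
LHS = (x+y)² ≈ 6.2500
RHS = x² + y² ≈ 4.2500
Since 6.2500 ≠ 4.2500, the equation fails at this point, so it cannot hold for all real values of x and y for which both sides are defined.
The correct expansion is (x+y)² = x² + 2xy + y²; the cross term 2xy is missing.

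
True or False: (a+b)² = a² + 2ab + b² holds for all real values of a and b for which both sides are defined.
True.

Claim: (a+b)² = a² + 2ab + b².
Reasoning: Expand: (a+b)² = (a+b)(a+b) = a·a + a·b + b·a + b·b = a² + 2ab + b².
So the two sides agree for all real values of a and b for which both sides are defined.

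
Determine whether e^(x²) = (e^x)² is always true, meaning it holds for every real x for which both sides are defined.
No, this is NOT an identity.

Claim: e^(x²) = (e^x)².
Test a specific point where both sides are defined: x = -3.
LHS = e^(x²) ≈ 8103.0839
RHS = (e^x)² ≈ 0.0025
Since 8103.0839 ≠ 0.0025, the equation fails at this point, so it cannot hold for every real x for which both sides are defined.
(e^x)² = e^(2x), and 2x ≠ x² in general.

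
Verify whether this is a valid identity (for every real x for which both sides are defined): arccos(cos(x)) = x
No, this is NOT an identity.

Claim: arccos(cos(x)) = x.
Test a specific point where both sides are defined: x = -π/4.
LHS = arccos(cos(x)) ≈ 0.7854
RHS = x ≈ -0.7854
Since 0.7854 ≠ -0.7854, the equation fails at this point, so it cannot hold for every real x for which both sides are defined.
arccos only returns values in [0, π], so arccos(cos(x)) = x holds only for x in that interval, not for all real x.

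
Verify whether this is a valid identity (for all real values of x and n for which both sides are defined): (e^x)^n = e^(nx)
Claim: (e^x)^n = e^(nx).
Reasoning: e^x is a positive real number, and for a positive base B and real exponent n, B^n = e^(n·ln B). With B = e^x, ln B = x, so (e^x)^n = e^(n·x).
So the two sides agree for all real values of x and n for which both sides are defined.

Conclusion: Yes, this is an identity.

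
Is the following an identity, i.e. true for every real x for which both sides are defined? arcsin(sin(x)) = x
No, this is NOT an identity.

Claim: arcsin(sin(x)) = x.
Test a specific point where both sides are defined: x = 2π/3.
LHS = arcsin(sin(x)) ≈ 1.0472
RHS = x ≈ 2.0944
Since 1.0472 ≠ 2.0944, the equation fails at this point, so it cannot hold for every real x for which both sides are defined.
arcsin only returns values in [-π/2, π/2], so arcsin(sin(x)) = x holds only for x in that interval, not for all real x.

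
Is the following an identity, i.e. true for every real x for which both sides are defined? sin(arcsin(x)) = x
Yes, this is an identity.

Claim: sin(arcsin(x)) = x.
Reasoning: For -1 ≤ x ≤ 1 (where arcsin is defined), arcsin(x) is by definition an angle whose sine equals x. Taking the sine of that angle returns x. (Note the other order, arcsin(sin x) = x, is NOT an identity.)
So the two sides agree for every real x for which both sides are defined.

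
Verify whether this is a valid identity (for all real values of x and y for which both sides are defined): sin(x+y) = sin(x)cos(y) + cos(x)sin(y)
Claim: sin(x+y) = sin(x)cos(y) + cos(x)sin(y).
Reasoning: By Euler's formula e^(i(x+y)) = e^(ix)·e^(iy) = (cos x + i·sin x)(cos y + i·sin y). The imaginary part of the left side is sin(x+y); the imaginary part of the product is sin(x)cos(y) + cos(x)sin(y).
So the two sides agree for all real values of x and y for which both sides are defined.

Conclusion: Yes, this is an identity.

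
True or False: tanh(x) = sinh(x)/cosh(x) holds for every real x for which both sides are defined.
Claim: tanh(x) = sinh(x)/cosh(x).
Reasoning: tanh(x) is defined as sinh(x)/cosh(x) = (e^x - e^-x)/(e^x + e^-x); cosh(x) ≥ 1 is never zero, so this holds for every real x.
So the two sides agree for every real x for which both sides are defined.

Conclusion: True.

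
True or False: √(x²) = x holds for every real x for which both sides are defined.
Claim: √(x²) = x.
Test a specific point where both sides are defined: x = -3.
LHS = √(x²) ≈ 3.0000
RHS = x ≈ -3.0000
Since 3.0000 ≠ -3.0000, the equation fails at this point, so it cannot hold for every real x for which both sides are defined.
√(x²) = |x|, which differs from x whenever x < 0 (both sides are defined for every real x).

Conclusion: False.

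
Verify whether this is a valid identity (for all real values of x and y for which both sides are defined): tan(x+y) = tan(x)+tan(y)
No, this is NOT an identity.

Claim: tan(x+y) = tan(x)+tan(y).
Test a specific point where both sides are defined: x = -π/6, y = π/4.
LHS = tan(x+y) ≈ 0.2679
RHS = tan(x)+tan(y) ≈ 0.4226
Since 0.2679 ≠ 0.4226, the equation fails at this point, so it cannot hold for all real values of x and y for which both sides are defined.
The correct formula is tan(x+y) = (tan(x) + tan(y))/(1 - tan(x)tan(y)).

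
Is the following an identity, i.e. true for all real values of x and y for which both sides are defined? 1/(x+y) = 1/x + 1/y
No, this is NOT an identity.

Claim: 1/(x+y) = 1/x + 1/y.
Test a specific point where both sides are defined: x = -1, y = 1/2.
LHS = 1/(x+y) ≈ -2.0000
RHS = 1/x + 1/y ≈ 1.0000
Since -2.0000 ≠ 1.0000, the equation fails at this point, so it cannot hold for all real values of x and y for which both sides are defined.
1/x + 1/y = (x+y)/(xy), which is not 1/(x+y).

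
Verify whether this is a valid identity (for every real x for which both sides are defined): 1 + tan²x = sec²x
Yes, this is an identity.

Claim: 1 + tan²x = sec²x.
Reasoning: Start from sin²x + cos²x = 1 and divide every term by cos²x (allowed wherever tan x and sec x are defined): tan²x + 1 = 1/cos²x = sec²x.
So the two sides agree for every real x for which both sides are defined.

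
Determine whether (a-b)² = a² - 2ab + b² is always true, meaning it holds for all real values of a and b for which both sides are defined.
Yes, this is an identity.

Claim: (a-b)² = a² - 2ab + b².
Reasoning: Expand: (a-b)² = (a-b)(a-b) = a·a - a·b - b·a + b·b = a² - 2ab + b².
So the two sides agree for all real values of a and b for which both sides are defined.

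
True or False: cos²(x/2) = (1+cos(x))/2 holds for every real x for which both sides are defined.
Claim: cos²(x/2) = (1+cos(x))/2.
Reasoning: Use cos(2θ) = 2cos²θ - 1 with θ = x/2: cos(x) = 2cos²(x/2) - 1. Solving for cos²(x/2) gives (1 + cos(x))/2.
So the two sides agree for every real x for which both sides are defined.

Conclusion: True.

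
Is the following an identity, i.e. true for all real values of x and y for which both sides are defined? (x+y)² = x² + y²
No, this is NOT an identity.

Claim: (x+y)² = x² + y².
Test a specific point where both sides are defined: x = 2, y = 5.
LHS = (x+y)² ≈ 49.0000
RHS = x² + y² ≈ 29.0000
Since 49.0000 ≠ 29.0000, the equation fails at this point, so it cannot hold for all real values of x and y for which both sides are defined.
The correct expansion is (x+y)² = x² + 2xy + y²; the cross term 2xy is missing.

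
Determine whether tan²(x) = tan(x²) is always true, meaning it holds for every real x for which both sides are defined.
Claim: tan²(x) = tan(x²).
Test a specific point where both sides are defined: x = π/3.
LHS = tan²(x) ≈ 3.0000
RHS = tan(x²) ≈ 1.9485
Since 3.0000 ≠ 1.9485, the equation fails at this point, so it cannot hold for every real x for which both sides are defined.
tan²(x) means (tan x)², squaring the output; tan(x²) squares the input. These are different functions.

Conclusion: No, this is NOT an identity.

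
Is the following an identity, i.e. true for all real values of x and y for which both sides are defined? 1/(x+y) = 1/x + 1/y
No, this is NOT an identity.

Claim: 1/(x+y) = 1/x + 1/y.
Test a specific point where both sides are defined: x = 1, y = 4.
LHS = 1/(x+y) ≈ 0.2000
RHS = 1/x + 1/y ≈ 1.2500
Since 0.2000 ≠ 1.2500, the equation fails at this point, so it cannot hold for all real values of x and y for which both sides are defined.
1/x + 1/y = (x+y)/(xy), which is not 1/(x+y).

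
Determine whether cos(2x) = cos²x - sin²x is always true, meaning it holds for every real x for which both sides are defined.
Yes, this is an identity.

Claim: cos(2x) = cos²x - sin²x.
Reasoning: Put y = x in the addition formula cos(x+y) = cos(x)cos(y) - sin(x)sin(y): cos(2x) = cos²x - sin²x.
So the two sides agree for every real x for which both sides are defined.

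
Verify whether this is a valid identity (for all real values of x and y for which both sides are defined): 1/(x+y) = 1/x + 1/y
No, this is NOT an identity.

Claim: 1/(x+y) = 1/x + 1/y.
Test a specific point where both sides are defined: x = 4, y = 1/2.
LHS = 1/(x+y) ≈ 0.2222
RHS = 1/x + 1/y ≈ 2.2500
Since 0.2222 ≠ 2.2500, the equation fails at this point, so it cannot hold for all real values of x and y for which both sides are defined.
1/x + 1/y = (x+y)/(xy), which is not 1/(x+y).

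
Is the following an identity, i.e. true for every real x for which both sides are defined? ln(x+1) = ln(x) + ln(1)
No, this is NOT an identity.

Claim: ln(x+1) = ln(x) + ln(1).
Test a specific point where both sides are defined: x = 4.
LHS = ln(x+1) ≈ 1.6094
RHS = ln(x) + ln(1) ≈ 1.3863
Since 1.6094 ≠ 1.3863, the equation fails at this point, so it cannot hold for every real x for which both sides are defined.
ln(1) = 0, so the right side is just ln(x), which differs from ln(x+1).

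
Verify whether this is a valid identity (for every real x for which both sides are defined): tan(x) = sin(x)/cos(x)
Claim: tan(x) = sin(x)/cos(x).
Reasoning: For an angle x whose terminal point on the unit circle is (cos x, sin x), tan(x) is defined as the ratio (second coordinate)/(first coordinate) = sin(x)/cos(x), wherever cos(x) ≠ 0.
So the two sides agree for every real x for which both sides are defined.

Conclusion: Yes, this is an identity.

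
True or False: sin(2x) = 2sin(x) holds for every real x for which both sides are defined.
Claim: sin(2x) = 2sin(x).
Test a specific point where both sides are defined: x = -π/4.
LHS = sin(2x) ≈ -1.0000
RHS = 2sin(x) ≈ -1.4142
Since -1.0000 ≠ -1.4142, the equation fails at this point, so it cannot hold for every real x for which both sides are defined.
The correct double-angle formula is sin(2x) = 2sin(x)cos(x).

Conclusion: False.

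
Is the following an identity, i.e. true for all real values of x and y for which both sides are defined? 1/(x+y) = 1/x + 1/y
Claim: 1/(x+y) = 1/x + 1/y.
Test a specific point where both sides are defined: x = -1, y = -2.
LHS = 1/(x+y) ≈ -0.3333
RHS = 1/x + 1/y ≈ -1.5000
Since -0.3333 ≠ -1.5000, the equation fails at this point, so it cannot hold for all real values of x and y for which both sides are defined.
1/x + 1/y = (x+y)/(xy), which is not 1/(x+y).

Conclusion: No, this is NOT an identity.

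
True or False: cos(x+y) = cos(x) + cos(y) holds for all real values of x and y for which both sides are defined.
Claim: cos(x+y) = cos(x) + cos(y).
Test a specific point where both sides are defined: x = π, y = π.
LHS = cos(x+y) ≈ 1.0000
RHS = cos(x) + cos(y) ≈ -2.0000
Since 1.0000 ≠ -2.0000, the equation fails at this point, so it cannot hold for all real values of x and y for which both sides are defined.
The correct expansion is cos(x+y) = cos(x)cos(y) - sin(x)sin(y); cosine is not additive.

Conclusion: False.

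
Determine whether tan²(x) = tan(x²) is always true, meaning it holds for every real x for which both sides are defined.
Claim: tan²(x) = tan(x²).
Test a specific point where both sides are defined: x = 3π/4.
LHS = tan²(x) ≈ 1.0000
RHS = tan(x²) ≈ -0.8977
Since 1.0000 ≠ -0.8977, the equation fails at this point, so it cannot hold for every real x for which both sides are defined.
tan²(x) means (tan x)², squaring the output; tan(x²) squares the input. These are different functions.

Conclusion: No, this is NOT an identity.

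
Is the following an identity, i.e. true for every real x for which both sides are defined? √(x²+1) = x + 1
No, this is NOT an identity.

Claim: √(x²+1) = x + 1.
Test a specific point where both sides are defined: x = -2.
LHS = √(x²+1) ≈ 2.2361
RHS = x + 1 ≈ -1.0000
Since 2.2361 ≠ -1.0000, the equation fails at this point, so it cannot hold for every real x for which both sides are defined.
(x+1)² = x² + 2x + 1 ≠ x² + 1 unless x = 0.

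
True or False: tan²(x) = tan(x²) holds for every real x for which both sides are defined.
Claim: tan²(x) = tan(x²).
Test a specific point where both sides are defined: x = 2π/3.
LHS = tan²(x) ≈ 3.0000
RHS = tan(x²) ≈ 2.9590
Since 3.0000 ≠ 2.9590, the equation fails at this point, so it cannot hold for every real x for which both sides are defined.
tan²(x) means (tan x)², squaring the output; tan(x²) squares the input. These are different functions.

Conclusion: False.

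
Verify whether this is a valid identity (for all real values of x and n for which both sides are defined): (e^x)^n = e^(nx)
Claim: (e^x)^n = e^(nx).
Reasoning: e^x is a positive real number, and for a positive base B and real exponent n, B^n = e^(n·ln B). With B = e^x, ln B = x, so (e^x)^n = e^(n·x).
So the two sides agree for all real values of x and n for which both sides are defined.

Conclusion: Yes, this is an identity.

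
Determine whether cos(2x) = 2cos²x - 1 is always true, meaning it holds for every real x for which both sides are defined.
Yes, this is an identity.

Claim: cos(2x) = 2cos²x - 1.
Reasoning: cos(2x) = cos²x - sin²x. Replace sin²x by 1 - cos²x: cos²x - (1 - cos²x) = 2cos²x - 1.
So the two sides agree for every real x for which both sides are defined.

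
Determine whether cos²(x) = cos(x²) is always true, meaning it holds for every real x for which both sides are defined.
No, this is NOT an identity.

Claim: cos²(x) = cos(x²).
Test a specific point where both sides are defined: x = 3π/4.
LHS = cos²(x) ≈ 0.5000
RHS = cos(x²) ≈ 0.7442
Since 0.5000 ≠ 0.7442, the equation fails at this point, so it cannot hold for every real x for which both sides are defined.
cos²(x) means (cos x)², squaring the output; cos(x²) squares the input. These are different functions.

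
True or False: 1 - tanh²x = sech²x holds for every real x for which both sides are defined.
True.

Claim: 1 - tanh²x = sech²x.
Reasoning: Divide cosh²x - sinh²x = 1 through by cosh²x (never zero): 1 - tanh²x = 1/cosh²x = sech²x.
So the two sides agree for every real x for which both sides are defined.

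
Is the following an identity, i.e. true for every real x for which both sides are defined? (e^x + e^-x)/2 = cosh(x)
Yes, this is an identity.

Claim: (e^x + e^-x)/2 = cosh(x).
Reasoning: This is exactly the definition of the hyperbolic cosine: cosh(x) := (e^x + e^-x)/2.
So the two sides agree for every real x for which both sides are defined.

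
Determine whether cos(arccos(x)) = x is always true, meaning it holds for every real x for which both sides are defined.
Yes, this is an identity.

Claim: cos(arccos(x)) = x.
Reasoning: For -1 ≤ x ≤ 1 (where arccos is defined), arccos(x) is by definition an angle whose cosine equals x. Taking the cosine of that angle returns x. (Note the other order, arccos(cos x) = x, is NOT an identity.)
So the two sides agree for every real x for which both sides are defined.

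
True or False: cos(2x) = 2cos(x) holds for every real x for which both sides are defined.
False.

Claim: cos(2x) = 2cos(x).
Test a specific point where both sides are defined: x = π/3.
LHS = cos(2x) ≈ -0.5000
RHS = 2cos(x) ≈ 1.0000
Since -0.5000 ≠ 1.0000, the equation fails at this point, so it cannot hold for every real x for which both sides are defined.
The correct double-angle formula is cos(2x) = cos²x - sin²x.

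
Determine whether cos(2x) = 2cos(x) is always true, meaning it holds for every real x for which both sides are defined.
Claim: cos(2x) = 2cos(x).
Test a specific point where both sides are defined: x = -π/3.
LHS = cos(2x) ≈ -0.5000
RHS = 2cos(x) ≈ 1.0000
Since -0.5000 ≠ 1.0000, the equation fails at this point, so it cannot hold for every real x for which both sides are defined.
The correct double-angle formula is cos(2x) = cos²x - sin²x.

Conclusion: No, this is NOT an identity.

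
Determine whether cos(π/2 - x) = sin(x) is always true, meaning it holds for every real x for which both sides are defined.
Claim: cos(π/2 - x) = sin(x).
Reasoning: Use cos(u - v) = cos(u)cos(v) + sin(u)sin(v) with u = π/2, v = x: cos(π/2)cos(x) + sin(π/2)sin(x) = 0·cos(x) + 1·sin(x) = sin(x).
So the two sides agree for every real x for which both sides are defined.

Conclusion: Yes, this is an identity.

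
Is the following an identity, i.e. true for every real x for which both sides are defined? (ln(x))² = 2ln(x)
No, this is NOT an identity.

Claim: (ln(x))² = 2ln(x).
Test a specific point where both sides are defined: x = 3.
LHS = (ln(x))² ≈ 1.2069
RHS = 2ln(x) ≈ 2.1972
Since 1.2069 ≠ 2.1972, the equation fails at this point, so it cannot hold for every real x for which both sides are defined.
2ln(x) equals ln(x²), which is not the same as (ln x)².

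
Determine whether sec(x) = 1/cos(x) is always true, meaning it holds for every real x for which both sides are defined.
Claim: sec(x) = 1/cos(x).
Reasoning: sec(x) is by definition the reciprocal of cos(x), wherever cos(x) ≠ 0.
So the two sides agree for every real x for which both sides are defined.

Conclusion: Yes, this is an identity.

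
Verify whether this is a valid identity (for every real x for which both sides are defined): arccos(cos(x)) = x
No, this is NOT an identity.

Claim: arccos(cos(x)) = x.
Test a specific point where both sides are defined: x = -π/2.
LHS = arccos(cos(x)) ≈ 1.5708
RHS = x ≈ -1.5708
Since 1.5708 ≠ -1.5708, the equation fails at this point, so it cannot hold for every real x for which both sides are defined.
arccos only returns values in [0, π], so arccos(cos(x)) = x holds only for x in that interval, not for all real x.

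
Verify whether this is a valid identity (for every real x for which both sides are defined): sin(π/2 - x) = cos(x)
Claim: sin(π/2 - x) = cos(x).
Reasoning: Use sin(u - v) = sin(u)cos(v) - cos(u)sin(v) with u = π/2, v = x: sin(π/2)cos(x) - cos(π/2)sin(x) = 1·cos(x) - 0·sin(x) = cos(x).
So the two sides agree for every real x for which both sides are defined.

Conclusion: Yes, this is an identity.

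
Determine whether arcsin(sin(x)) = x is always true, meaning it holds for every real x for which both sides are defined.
No, this is NOT an identity.

Claim: arcsin(sin(x)) = x.
Test a specific point where both sides are defined: x = 3π/4.
LHS = arcsin(sin(x)) ≈ 0.7854
RHS = x ≈ 2.3562
Since 0.7854 ≠ 2.3562, the equation fails at this point, so it cannot hold for every real x for which both sides are defined.
arcsin only returns values in [-π/2, π/2], so arcsin(sin(x)) = x holds only for x in that interval, not for all real x.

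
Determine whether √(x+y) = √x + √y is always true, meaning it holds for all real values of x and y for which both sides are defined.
Claim: √(x+y) = √x + √y.
Test a specific point where both sides are defined: x = 3/2, y = 1/2.
LHS = √(x+y) ≈ 1.4142
RHS = √x + √y ≈ 1.9319
Since 1.4142 ≠ 1.9319, the equation fails at this point, so it cannot hold for all real values of x and y for which both sides are defined.
Squaring the right side gives x + 2√(xy) + y, not x + y.

Conclusion: No, this is NOT an identity.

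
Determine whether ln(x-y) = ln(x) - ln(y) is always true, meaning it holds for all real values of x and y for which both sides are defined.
Claim: ln(x-y) = ln(x) - ln(y).
Test a specific point where both sides are defined: x = 5, y = 3/2.
LHS = ln(x-y) ≈ 1.2528
RHS = ln(x) - ln(y) ≈ 1.2040
Since 1.2528 ≠ 1.2040, the equation fails at this point, so it cannot hold for all real values of x and y for which both sides are defined.
ln(x) - ln(y) = ln(x/y), not ln(x-y).

Conclusion: No, this is NOT an identity.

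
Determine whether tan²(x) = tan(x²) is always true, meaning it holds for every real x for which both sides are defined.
No, this is NOT an identity.

Claim: tan²(x) = tan(x²).
Test a specific point where both sides are defined: x = -π/4.
LHS = tan²(x) ≈ 1.0000
RHS = tan(x²) ≈ 0.7092
Since 1.0000 ≠ 0.7092, the equation fails at this point, so it cannot hold for every real x for which both sides are defined.
tan²(x) means (tan x)², squaring the output; tan(x²) squares the input. These are different functions.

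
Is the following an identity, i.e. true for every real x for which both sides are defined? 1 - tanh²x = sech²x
Claim: 1 - tanh²x = sech²x.
Reasoning: Divide cosh²x - sinh²x = 1 through by cosh²x (never zero): 1 - tanh²x = 1/cosh²x = sech²x.
So the two sides agree for every real x for which both sides are defined.

Conclusion: Yes, this is an identity.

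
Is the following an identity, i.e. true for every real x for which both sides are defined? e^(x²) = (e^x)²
No, this is NOT an identity.

Claim: e^(x²) = (e^x)².
Test a specific point where both sides are defined: x = -2.
LHS = e^(x²) ≈ 54.5982
RHS = (e^x)² ≈ 0.0183
Since 54.5982 ≠ 0.0183, the equation fails at this point, so it cannot hold for every real x for which both sides are defined.
(e^x)² = e^(2x), and 2x ≠ x² in general.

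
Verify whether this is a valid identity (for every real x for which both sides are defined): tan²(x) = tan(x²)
No, this is NOT an identity.

Claim: tan²(x) = tan(x²).
Test a specific point where both sides are defined: x = -π/6.
LHS = tan²(x) ≈ 0.3333
RHS = tan(x²) ≈ 0.2812
Since 0.3333 ≠ 0.2812, the equation fails at this point, so it cannot hold for every real x for which both sides are defined.
tan²(x) means (tan x)², squaring the output; tan(x²) squares the input. These are different functions.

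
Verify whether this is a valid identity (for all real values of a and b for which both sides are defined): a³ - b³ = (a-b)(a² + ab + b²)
Yes, this is an identity.

Claim: a³ - b³ = (a-b)(a² + ab + b²).
Reasoning: Expand the right side: (a-b)(a² + ab + b²) = a³ + a²b + ab² - a²b - ab² - b³ = a³ - b³ (the middle terms cancel in pairs).
So the two sides agree for all real values of a and b for which both sides are defined.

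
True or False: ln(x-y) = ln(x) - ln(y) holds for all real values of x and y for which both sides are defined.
False.

Claim: ln(x-y) = ln(x) - ln(y).
Test a specific point where both sides are defined: x = 4, y = 3.
LHS = ln(x-y) ≈ 0.0000
RHS = ln(x) - ln(y) ≈ 0.2877
Since 0.0000 ≠ 0.2877, the equation fails at this point, so it cannot hold for all real values of x and y for which both sides are defined.
ln(x) - ln(y) = ln(x/y), not ln(x-y).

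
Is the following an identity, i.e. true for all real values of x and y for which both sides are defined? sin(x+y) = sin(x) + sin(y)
No, this is NOT an identity.

Claim: sin(x+y) = sin(x) + sin(y).
Test a specific point where both sides are defined: x = -π/2, y = π/3.
LHS = sin(x+y) ≈ -0.5000
RHS = sin(x) + sin(y) ≈ -0.1340
Since -0.5000 ≠ -0.1340, the equation fails at this point, so it cannot hold for all real values of x and y for which both sides are defined.
The correct expansion is sin(x+y) = sin(x)cos(y) + cos(x)sin(y); sine is not additive.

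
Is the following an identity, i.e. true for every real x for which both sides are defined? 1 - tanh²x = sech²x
Claim: 1 - tanh²x = sech²x.
Reasoning: Divide cosh²x - sinh²x = 1 through by cosh²x (never zero): 1 - tanh²x = 1/cosh²x = sech²x.
So the two sides agree for every real x for which both sides are defined.

Conclusion: Yes, this is an identity.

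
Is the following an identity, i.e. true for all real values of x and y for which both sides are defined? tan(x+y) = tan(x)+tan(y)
No, this is NOT an identity.

Claim: tan(x+y) = tan(x)+tan(y).
Test a specific point where both sides are defined: x = π/3, y = π/3.
LHS = tan(x+y) ≈ -1.7321
RHS = tan(x)+tan(y) ≈ 3.4641
Since -1.7321 ≠ 3.4641, the equation fails at this point, so it cannot hold for all real values of x and y for which both sides are defined.
The correct formula is tan(x+y) = (tan(x) + tan(y))/(1 - tan(x)tan(y)).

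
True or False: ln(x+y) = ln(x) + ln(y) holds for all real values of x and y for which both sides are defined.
Claim: ln(x+y) = ln(x) + ln(y).
Test a specific point where both sides are defined: x = 3, y = 1.
LHS = ln(x+y) ≈ 1.3863
RHS = ln(x) + ln(y) ≈ 1.0986
Since 1.3863 ≠ 1.0986, the equation fails at this point, so it cannot hold for all real values of x and y for which both sides are defined.
ln(x) + ln(y) = ln(xy), not ln(x+y).

Conclusion: False.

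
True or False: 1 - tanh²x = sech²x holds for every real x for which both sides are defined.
True.

Claim: 1 - tanh²x = sech²x.
Reasoning: Divide cosh²x - sinh²x = 1 through by cosh²x (never zero): 1 - tanh²x = 1/cosh²x = sech²x.
So the two sides agree for every real x for which both sides are defined.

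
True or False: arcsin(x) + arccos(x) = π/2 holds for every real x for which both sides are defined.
True.

Claim: arcsin(x) + arccos(x) = π/2.
Reasoning: Both sides are defined for -1 ≤ x ≤ 1. Let θ = arcsin(x), so sin θ = x and θ ∈ [-π/2, π/2]. Then cos(π/2 - θ) = sin θ = x and π/2 - θ ∈ [0, π], which is exactly the range of arccos, so arccos(x) = π/2 - θ. Adding: arcsin(x) + arccos(x) = θ + (π/2 - θ) = π/2.
So the two sides agree for every real x for which both sides are defined.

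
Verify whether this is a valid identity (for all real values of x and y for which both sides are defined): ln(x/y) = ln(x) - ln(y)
Claim: ln(x/y) = ln(x) - ln(y).
Reasoning: Both sides are simultaneously defined only when x, y > 0. Write x = e^p, y = e^q. Then x/y = e^(p-q), so ln(x/y) = p - q = ln(x) - ln(y).
So the two sides agree for all real values of x and y for which both sides are defined.

Conclusion: Yes, this is an identity.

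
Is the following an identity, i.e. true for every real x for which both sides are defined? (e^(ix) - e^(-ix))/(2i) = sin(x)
Claim: (e^(ix) - e^(-ix))/(2i) = sin(x).
Reasoning: By Euler's formula e^(ix) = cos(x) + i·sin(x) and e^(-ix) = cos(x) - i·sin(x). Subtracting cancels the cosine terms: e^(ix) - e^(-ix) = 2i·sin(x); divide by 2i.
So the two sides agree for every real x for which both sides are defined.

Conclusion: Yes, this is an identity.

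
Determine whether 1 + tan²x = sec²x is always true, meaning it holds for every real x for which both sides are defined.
Claim: 1 + tan²x = sec²x.
Reasoning: Start from sin²x + cos²x = 1 and divide every term by cos²x (allowed wherever tan x and sec x are defined): tan²x + 1 = 1/cos²x = sec²x.
So the two sides agree for every real x for which both sides are defined.

Conclusion: Yes, this is an identity.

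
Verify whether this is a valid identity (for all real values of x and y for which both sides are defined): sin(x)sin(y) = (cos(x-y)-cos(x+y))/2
Claim: sin(x)sin(y) = (cos(x-y)-cos(x+y))/2.
Reasoning: cos(x-y) = cos(x)cos(y) + sin(x)sin(y) and cos(x+y) = cos(x)cos(y) - sin(x)sin(y). Subtracting, cos(x-y) - cos(x+y) = 2sin(x)sin(y); divide by 2.
So the two sides agree for all real values of x and y for which both sides are defined.

Conclusion: Yes, this is an identity.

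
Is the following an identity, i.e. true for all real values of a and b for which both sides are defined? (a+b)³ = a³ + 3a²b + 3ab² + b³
Claim: (a+b)³ = a³ + 3a²b + 3ab² + b³.
Reasoning: (a+b)³ = (a+b)(a+b)² = (a+b)(a² + 2ab + b²) = a³ + 2a²b + ab² + a²b + 2ab² + b³ = a³ + 3a²b + 3ab² + b³.
So the two sides agree for all real values of a and b for which both sides are defined.

Conclusion: Yes, this is an identity.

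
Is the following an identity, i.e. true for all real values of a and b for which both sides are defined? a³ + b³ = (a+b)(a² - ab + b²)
Claim: a³ + b³ = (a+b)(a² - ab + b²).
Reasoning: Expand the right side: (a+b)(a² - ab + b²) = a³ - a²b + ab² + a²b - ab² + b³ = a³ + b³ (the middle terms cancel in pairs).
So the two sides agree for all real values of a and b for which both sides are defined.

Conclusion: Yes, this is an identity.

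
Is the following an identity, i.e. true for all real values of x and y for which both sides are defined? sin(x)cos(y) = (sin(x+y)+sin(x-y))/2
Claim: sin(x)cos(y) = (sin(x+y)+sin(x-y))/2.
Reasoning: sin(x+y) = sin(x)cos(y) + cos(x)sin(y) and sin(x-y) = sin(x)cos(y) - cos(x)sin(y). Adding, sin(x+y) + sin(x-y) = 2sin(x)cos(y); divide by 2.
So the two sides agree for all real values of x and y for which both sides are defined.

Conclusion: Yes, this is an identity.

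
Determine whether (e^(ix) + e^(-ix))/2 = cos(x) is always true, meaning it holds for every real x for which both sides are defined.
Yes, this is an identity.

Claim: (e^(ix) + e^(-ix))/2 = cos(x).
Reasoning: By Euler's formula e^(ix) = cos(x) + i·sin(x) and e^(-ix) = cos(x) - i·sin(x). Adding cancels the sine terms: e^(ix) + e^(-ix) = 2cos(x); divide by 2.
So the two sides agree for every real x for which both sides are defined.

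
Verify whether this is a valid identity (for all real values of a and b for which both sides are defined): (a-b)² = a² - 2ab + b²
Yes, this is an identity.

Claim: (a-b)² = a² - 2ab + b².
Reasoning: Expand: (a-b)² = (a-b)(a-b) = a·a - a·b - b·a + b·b = a² - 2ab + b².
So the two sides agree for all real values of a and b for which both sides are defined.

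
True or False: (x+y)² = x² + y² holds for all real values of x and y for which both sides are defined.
False.

Claim: (x+y)² = x² + y².
Test a specific point where both sides are defined: x = -3, y = -3.
LHS = (x+y)² ≈ 36.0000
RHS = x² + y² ≈ 18.0000
Since 36.0000 ≠ 18.0000, the equation fails at this point, so it cannot hold for all real values of x and y for which both sides are defined.
The correct expansion is (x+y)² = x² + 2xy + y²; the cross term 2xy is missing.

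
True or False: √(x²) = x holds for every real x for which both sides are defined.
Claim: √(x²) = x.
Test a specific point where both sides are defined: x = -3.
LHS = √(x²) ≈ 3.0000
RHS = x ≈ -3.0000
Since 3.0000 ≠ -3.0000, the equation fails at this point, so it cannot hold for every real x for which both sides are defined.
√(x²) = |x|, which differs from x whenever x < 0 (both sides are defined for every real x).

Conclusion: False.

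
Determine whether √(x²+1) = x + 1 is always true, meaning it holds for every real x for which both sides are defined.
Claim: √(x²+1) = x + 1.
Test a specific point where both sides are defined: x = 3/2.
LHS = √(x²+1) ≈ 1.8028
RHS = x + 1 ≈ 2.5000
Since 1.8028 ≠ 2.5000, the equation fails at this point, so it cannot hold for every real x for which both sides are defined.
(x+1)² = x² + 2x + 1 ≠ x² + 1 unless x = 0.

Conclusion: No, this is NOT an identity.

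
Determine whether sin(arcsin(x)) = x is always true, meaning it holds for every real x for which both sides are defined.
Yes, this is an identity.

Claim: sin(arcsin(x)) = x.
Reasoning: For -1 ≤ x ≤ 1 (where arcsin is defined), arcsin(x) is by definition an angle whose sine equals x. Taking the sine of that angle returns x. (Note the other order, arcsin(sin x) = x, is NOT an identity.)
So the two sides agree for every real x for which both sides are defined.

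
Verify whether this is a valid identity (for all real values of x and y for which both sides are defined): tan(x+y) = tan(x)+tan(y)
Claim: tan(x+y) = tan(x)+tan(y).
Test a specific point where both sides are defined: x = -π/6, y = π/3.
LHS = tan(x+y) ≈ 0.5774
RHS = tan(x)+tan(y) ≈ 1.1547
Since 0.5774 ≠ 1.1547, the equation fails at this point, so it cannot hold for all real values of x and y for which both sides are defined.
The correct formula is tan(x+y) = (tan(x) + tan(y))/(1 - tan(x)tan(y)).

Conclusion: No, this is NOT an identity.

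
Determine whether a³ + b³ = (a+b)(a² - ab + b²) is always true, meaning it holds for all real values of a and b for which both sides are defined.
Claim: a³ + b³ = (a+b)(a² - ab + b²).
Reasoning: Expand the right side: (a+b)(a² - ab + b²) = a³ - a²b + ab² + a²b - ab² + b³ = a³ + b³ (the middle terms cancel in pairs).
So the two sides agree for all real values of a and b for which both sides are defined.

Conclusion: Yes, this is an identity.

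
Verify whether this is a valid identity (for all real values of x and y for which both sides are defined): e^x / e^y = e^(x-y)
Yes, this is an identity.

Claim: e^x / e^y = e^(x-y).
Reasoning: 1/e^y = e^(-y), so e^x / e^y = e^x · e^(-y) = e^(x + (-y)) = e^(x-y) by the product rule for exponents.
So the two sides agree for all real values of x and y for which both sides are defined.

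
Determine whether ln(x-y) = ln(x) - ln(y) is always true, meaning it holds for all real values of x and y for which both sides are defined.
Claim: ln(x-y) = ln(x) - ln(y).
Test a specific point where both sides are defined: x = 2, y = 1/2.
LHS = ln(x-y) ≈ 0.4055
RHS = ln(x) - ln(y) ≈ 1.3863
Since 0.4055 ≠ 1.3863, the equation fails at this point, so it cannot hold for all real values of x and y for which both sides are defined.
ln(x) - ln(y) = ln(x/y), not ln(x-y).

Conclusion: No, this is NOT an identity.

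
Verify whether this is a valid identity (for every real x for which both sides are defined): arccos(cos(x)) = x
Claim: arccos(cos(x)) = x.
Test a specific point where both sides are defined: x = -π/3.
LHS = arccos(cos(x)) ≈ 1.0472
RHS = x ≈ -1.0472
Since 1.0472 ≠ -1.0472, the equation fails at this point, so it cannot hold for every real x for which both sides are defined.
arccos only returns values in [0, π], so arccos(cos(x)) = x holds only for x in that interval, not for all real x.

Conclusion: No, this is NOT an identity.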